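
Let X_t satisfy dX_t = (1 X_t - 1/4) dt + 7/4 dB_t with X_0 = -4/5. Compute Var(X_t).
Var(X_t) = 49*exp(2*t)/32 - 49/32

The variance V(t) = Var(X_t) satisfies V'(t) = 2 a V(t) + c^2 with V(0) = 0 (drift coefficient is linear in X, diffusion is constant). With a = 1, c = 7/4, the solution is
  V(t) = (c^2 / (2 a)) * (exp(2 a t) - 1)
       = ((7/4)^2 / (2*1)) * (exp(2 t) - 1)
       = 49*exp(2*t)/32 - 49/32.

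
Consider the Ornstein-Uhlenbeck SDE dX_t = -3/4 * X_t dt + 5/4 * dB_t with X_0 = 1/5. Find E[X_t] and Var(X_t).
E[X_t] = exp(-3*t/4)/5; Var(X_t) = 25/24 - 25*exp(-3*t/2)/24

The OU SDE dX = -theta X dt + sigma dB admits the integrating factor exp(theta t): d(exp(theta t) X_t) = sigma exp(theta t) dB_t. Integrating from 0 to t:
  X_t = x_0 * exp(-theta t) + sigma * int_0^t exp(-theta (t-s)) dB_s.
The Itô integral has mean 0 and (by the Itô isometry) variance sigma^2 * int_0^t exp(-2 theta (t - s)) ds = sigma^2 * (1 - exp(-2 theta t)) / (2 theta).
With theta = 3/4, sigma = 5/4, x_0 = 1/5:
  E[X_t] = 1/5 * exp(-3/4 t) = exp(-3*t/4)/5
  Var(X_t) = (5/4)^2 * (1 - exp(-2*3/4 t)) / (2 * 3/4) = 25/24 - 25*exp(-3*t/2)/24.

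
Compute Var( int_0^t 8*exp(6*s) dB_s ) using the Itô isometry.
Var = 16*exp(12*t)/3 - 16/3

The Itô integral of a deterministic integrand f(s) has mean 0 because each increment f(s) * (B_{s+ds} - B_s) has mean 0. By the Itô isometry:
  Var( int_0^t f(s) dB_s ) = E[ (int_0^t f(s) dB_s)^2 ] = int_0^t f(s)^2 ds.
Here f(s) = 8*exp(6*s), so f(s)^2 = 64*exp(12*s). Integrate:
  int_0^t (64*exp(12*s)) ds = 16*exp(12*t)/3 - 16/3.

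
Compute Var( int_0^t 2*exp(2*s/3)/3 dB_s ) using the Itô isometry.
Var = exp(4*t/3)/3 - 1/3

The Itô integral of a deterministic integrand f(s) has mean 0 because each increment f(s) * (B_{s+ds} - B_s) has mean 0. By the Itô isometry:
  Var( int_0^t f(s) dB_s ) = E[ (int_0^t f(s) dB_s)^2 ] = int_0^t f(s)^2 ds.
Here f(s) = 2*exp(2*s/3)/3, so f(s)^2 = 4*exp(4*s/3)/9. Integrate:
  int_0^t (4*exp(4*s/3)/9) ds = exp(4*t/3)/3 - 1/3.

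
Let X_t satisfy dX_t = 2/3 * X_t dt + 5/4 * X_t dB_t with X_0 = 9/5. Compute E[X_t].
E[X_t] = 9*exp(2*t/3)/5

For GBM dX = mu X dt + sigma X dB with X_0 = x_0, apply Itô to Y = log X: dY = (mu - sigma^2/2) dt + sigma dB, so Y_t = log(x_0) + (mu - sigma^2/2) t + sigma B_t and hence X_t = x_0 * exp((mu - sigma^2/2) t + sigma B_t).
With mu = 2/3, sigma = 5/4, x_0 = 9/5, this gives:
  X_t = 9/5 * exp((-11/96) * t + (5/4) * B_t).
Since sigma*B_t ~ Normal(0, sigma^2 t), E[exp(sigma*B_t)] = exp(sigma^2 t / 2); so E[X_t] = x_0 * exp((mu - sigma^2/2) t) * exp(sigma^2 t / 2) = x_0 * exp(mu t) = 9*exp(2*t/3)/5.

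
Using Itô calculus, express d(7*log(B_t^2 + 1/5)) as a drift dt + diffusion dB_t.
d(7*log(B_t^2 + 1/5)) = (35*(1 - 5*B_t^2)/(5*B_t^2 + 1)^2) dt + (70*B_t/(5*B_t^2 + 1)) dB_t

Itô's formula for f(B_t) gives d f(B_t) = f'(B_t) dB_t + (1/2) f''(B_t) dt. Compute derivatives of f(x) = 7*log(x^2 + 1/5):
  f'(x)  = 70*x/(5*x^2 + 1)
  f''(x) = 70*(1 - 5*x^2)/(5*x^2 + 1)^2
Substitute x = B_t and multiply the f'' term by 1/2:
  drift     = (1/2) * (70*(1 - 5*x^2)/(5*x^2 + 1)^2) evaluated at B_t = 35*(1 - 5*B_t^2)/(5*B_t^2 + 1)^2
  diffusion = (70*x/(5*x^2 + 1)) evaluated at B_t = 70*B_t/(5*B_t^2 + 1)
Therefore d(7*log(B_t^2 + 1/5)) = (35*(1 - 5*B_t^2)/(5*B_t^2 + 1)^2) dt + (70*B_t/(5*B_t^2 + 1)) dB_t.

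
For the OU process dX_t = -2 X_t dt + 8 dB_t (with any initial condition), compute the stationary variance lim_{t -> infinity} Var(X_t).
lim Var(X_t) = 16

The OU SDE dX = -theta X dt + sigma dB admits the integrating factor exp(theta t): d(exp(theta t) X_t) = sigma exp(theta t) dB_t. Integrating from 0 to t gives X_t = x_0 * exp(-theta t) + sigma * int_0^t exp(-theta (t-s)) dB_s for any initial x_0. The Itô integral has variance (by the Itô isometry) sigma^2 * int_0^t exp(-2 theta (t - s)) ds = sigma^2 * (1 - exp(-2 theta t)) / (2 theta), independent of x_0.
With theta = 2, sigma = 8:
  Var(X_t) = (8)^2 * (1 - exp(-2*2 t)) / (2 * 2) = 16 - 16*exp(-4*t).
As t -> infinity, exp(-2*2 t) -> 0, so the stationary variance is sigma^2 / (2 theta) = 16.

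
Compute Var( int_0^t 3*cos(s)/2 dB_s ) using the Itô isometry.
Var = 9*t/8 + 9*sin(2*t)/16

The Itô integral of a deterministic integrand f(s) has mean 0 because each increment f(s) * (B_{s+ds} - B_s) has mean 0. By the Itô isometry:
  Var( int_0^t f(s) dB_s ) = E[ (int_0^t f(s) dB_s)^2 ] = int_0^t f(s)^2 ds.
Here f(s) = 3*cos(s)/2, so f(s)^2 = 9*cos(s)^2/4. Integrate:
  int_0^t (9*cos(s)^2/4) ds = 9*t/8 + 9*sin(2*t)/16.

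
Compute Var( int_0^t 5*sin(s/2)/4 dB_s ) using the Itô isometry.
Var = 25*t/32 - 25*sin(t)/32

The Itô integral of a deterministic integrand f(s) has mean 0 because each increment f(s) * (B_{s+ds} - B_s) has mean 0. By the Itô isometry:
  Var( int_0^t f(s) dB_s ) = E[ (int_0^t f(s) dB_s)^2 ] = int_0^t f(s)^2 ds.
Here f(s) = 5*sin(s/2)/4, so f(s)^2 = 25*sin(s/2)^2/16. Integrate:
  int_0^t (25*sin(s/2)^2/16) ds = 25*t/32 - 25*sin(t)/32.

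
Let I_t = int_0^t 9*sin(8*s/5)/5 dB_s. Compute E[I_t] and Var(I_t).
E[I_t] = 0; Var(I_t) = 81*t/50 - 81*sin(8*t/5)*cos(8*t/5)/80

The Itô integral of a deterministic integrand f(s) has mean 0 because each increment f(s) * (B_{s+ds} - B_s) has mean 0. By the Itô isometry:
  Var( int_0^t f(s) dB_s ) = E[ (int_0^t f(s) dB_s)^2 ] = int_0^t f(s)^2 ds.
Here f(s) = 9*sin(8*s/5)/5, so f(s)^2 = 81*sin(8*s/5)^2/25. Integrate:
  int_0^t (81*sin(8*s/5)^2/25) ds = 81*t/50 - 81*sin(8*t/5)*cos(8*t/5)/80.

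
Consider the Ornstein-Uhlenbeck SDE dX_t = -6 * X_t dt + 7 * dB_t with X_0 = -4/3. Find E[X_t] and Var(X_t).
E[X_t] = -4*exp(-6*t)/3; Var(X_t) = 49/12 - 49*exp(-12*t)/12

The OU SDE dX = -theta X dt + sigma dB admits the integrating factor exp(theta t): d(exp(theta t) X_t) = sigma exp(theta t) dB_t. Integrating from 0 to t:
  X_t = x_0 * exp(-theta t) + sigma * int_0^t exp(-theta (t-s)) dB_s.
The Itô integral has mean 0 and (by the Itô isometry) variance sigma^2 * int_0^t exp(-2 theta (t - s)) ds = sigma^2 * (1 - exp(-2 theta t)) / (2 theta).
With theta = 6, sigma = 7, x_0 = -4/3:
  E[X_t] = -4/3 * exp(-6 t) = -4*exp(-6*t)/3
  Var(X_t) = (7)^2 * (1 - exp(-2*6 t)) / (2 * 6) = 49/12 - 49*exp(-12*t)/12.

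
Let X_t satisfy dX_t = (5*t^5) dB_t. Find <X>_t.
<X>_t = 25*t^11/11

For an Itô process dX_t = a(t) dt + b(t) dB_t, the quadratic variation is <X>_t = int_0^t b(s)^2 ds (the drift term does not contribute). Here b(s) = 5*s^5, so
  b(s)^2 = 25*s^10.
Integrating from 0 to t:
  <X>_t = int_0^t (25*s^10) ds = 25*t^11/11.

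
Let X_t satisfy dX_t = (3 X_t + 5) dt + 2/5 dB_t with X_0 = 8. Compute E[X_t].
E[X_t] = 29*exp(3*t)/3 - 5/3

Taking expectations and using E[dB_t] = 0, the mean m(t) = E[X_t] satisfies the ODE m'(t) = a m(t) + b with m(0) = x_0. With a = 3, b = 5, x_0 = 8, the solution is
  m(t) = x_0 * exp(a t) + (b/a) * (exp(a t) - 1)
       = 8 * exp(3 t) + (5/3) * (exp(3 t) - 1)
       = 29*exp(3*t)/3 - 5/3.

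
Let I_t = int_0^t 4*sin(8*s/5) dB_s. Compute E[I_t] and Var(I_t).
E[I_t] = 0; Var(I_t) = 8*t - 5*sin(8*t/5)*cos(8*t/5)

The Itô integral of a deterministic integrand f(s) has mean 0 because each increment f(s) * (B_{s+ds} - B_s) has mean 0. By the Itô isometry:
  Var( int_0^t f(s) dB_s ) = E[ (int_0^t f(s) dB_s)^2 ] = int_0^t f(s)^2 ds.
Here f(s) = 4*sin(8*s/5), so f(s)^2 = 16*sin(8*s/5)^2. Integrate:
  int_0^t (16*sin(8*s/5)^2) ds = 8*t - 5*sin(8*t/5)*cos(8*t/5).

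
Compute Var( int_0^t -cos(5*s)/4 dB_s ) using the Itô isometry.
Var = t/32 + sin(10*t)/320

The Itô integral of a deterministic integrand f(s) has mean 0 because each increment f(s) * (B_{s+ds} - B_s) has mean 0. By the Itô isometry:
  Var( int_0^t f(s) dB_s ) = E[ (int_0^t f(s) dB_s)^2 ] = int_0^t f(s)^2 ds.
Here f(s) = -cos(5*s)/4, so f(s)^2 = cos(5*s)^2/16. Integrate:
  int_0^t (cos(5*s)^2/16) ds = t/32 + sin(10*t)/320.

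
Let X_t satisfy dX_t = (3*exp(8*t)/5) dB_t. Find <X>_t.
<X>_t = 9*exp(16*t)/400 - 9/400

For an Itô process dX_t = a(t) dt + b(t) dB_t, the quadratic variation is <X>_t = int_0^t b(s)^2 ds (the drift term does not contribute). Here b(s) = 3*exp(8*s)/5, so
  b(s)^2 = 9*exp(16*s)/25.
Integrating from 0 to t:
  <X>_t = int_0^t (9*exp(16*s)/25) ds = 9*exp(16*t)/400 - 9/400.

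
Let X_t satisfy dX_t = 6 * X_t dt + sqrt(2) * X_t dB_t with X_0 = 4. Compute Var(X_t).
Var(X_t) = 16*(exp(2*t) - 1)*exp(12*t)

For GBM dX = mu X dt + sigma X dB with X_0 = x_0, apply Itô to Y = log X: dY = (mu - sigma^2/2) dt + sigma dB, so Y_t = log(x_0) + (mu - sigma^2/2) t + sigma B_t and hence X_t = x_0 * exp((mu - sigma^2/2) t + sigma B_t).
With mu = 6, sigma = sqrt(2), x_0 = 4, this gives:
  X_t = 4 * exp((5) * t + (sqrt(2)) * B_t).
Since sigma*B_t ~ Normal(0, sigma^2 t), E[exp(sigma*B_t)] = exp(sigma^2 t / 2); so E[X_t] = x_0 * exp((mu - sigma^2/2) t) * exp(sigma^2 t / 2) = x_0 * exp(mu t) = 4*exp(6*t).
Var(X_t) = E[X_t^2] - (E[X_t])^2 = x_0^2 * exp(2 mu t) * (exp(sigma^2 t) - 1) = 16*(exp(2*t) - 1)*exp(12*t).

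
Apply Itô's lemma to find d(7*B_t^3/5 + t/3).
d(7*B_t^3/5 + t/3) = (21*B_t/5 + 1/3) dt + (21*B_t^2/5) dB_t

Itô's formula for f(t, x): d f(t, B_t) = (f_t + (1/2) f_xx) dt + f_x dB_t. Compute partials of f(t, x) = t/3 + 7*x^3/5:
  f_t(t,x)  = 1/3
  f_x(t,x)  = 21*x^2/5
  f_xx(t,x) = 42*x/5
Assemble drift = f_t + (1/2) f_xx = 21*x/5 + 1/3 and diffusion = f_x = 21*x^2/5. Substituting x = B_t:
  d(7*B_t^3/5 + t/3) = (21*B_t/5 + 1/3) dt + (21*B_t^2/5) dB_t.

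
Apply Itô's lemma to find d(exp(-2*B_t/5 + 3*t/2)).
d(exp(-2*B_t/5 + 3*t/2)) = (79*exp(-2*B_t/5 + 3*t/2)/50) dt + (-2*exp(-2*B_t/5 + 3*t/2)/5) dB_t

Itô's formula for f(t, x): d f(t, B_t) = (f_t + (1/2) f_xx) dt + f_x dB_t. Compute partials of f(t, x) = exp(3*t/2 - 2*x/5):
  f_t(t,x)  = 3*exp(3*t/2 - 2*x/5)/2
  f_x(t,x)  = -2*exp(3*t/2 - 2*x/5)/5
  f_xx(t,x) = 4*exp(3*t/2 - 2*x/5)/25
Assemble drift = f_t + (1/2) f_xx = 79*exp(3*t/2 - 2*x/5)/50 and diffusion = f_x = -2*exp(3*t/2 - 2*x/5)/5. Substituting x = B_t:
  d(exp(-2*B_t/5 + 3*t/2)) = (79*exp(-2*B_t/5 + 3*t/2)/50) dt + (-2*exp(-2*B_t/5 + 3*t/2)/5) dB_t.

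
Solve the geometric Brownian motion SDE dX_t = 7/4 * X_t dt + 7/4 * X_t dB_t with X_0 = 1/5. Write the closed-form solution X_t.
X_t = 1/5 * exp((7/32) * t + (7/4) * B_t)

For GBM dX = mu X dt + sigma X dB with X_0 = x_0, apply Itô to Y = log X: dY = (mu - sigma^2/2) dt + sigma dB, so Y_t = log(x_0) + (mu - sigma^2/2) t + sigma B_t and hence X_t = x_0 * exp((mu - sigma^2/2) t + sigma B_t).
With mu = 7/4, sigma = 7/4, x_0 = 1/5, this gives:
  X_t = 1/5 * exp((7/32) * t + (7/4) * B_t).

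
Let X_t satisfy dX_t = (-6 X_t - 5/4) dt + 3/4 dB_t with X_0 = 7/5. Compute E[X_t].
E[X_t] = -5/24 + 193*exp(-6*t)/120

Taking expectations and using E[dB_t] = 0, the mean m(t) = E[X_t] satisfies the ODE m'(t) = a m(t) + b with m(0) = x_0. With a = -6, b = -5/4, x_0 = 7/5, the solution is
  m(t) = x_0 * exp(a t) + (b/a) * (exp(a t) - 1)
       = (7/5) * exp((-6) t) + ((-5/4)/(-6)) * (exp((-6) t) - 1)
       = -5/24 + 193*exp(-6*t)/120.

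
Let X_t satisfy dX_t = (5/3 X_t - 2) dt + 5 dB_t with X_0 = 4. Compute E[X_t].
E[X_t] = 14*exp(5*t/3)/5 + 6/5

Taking expectations and using E[dB_t] = 0, the mean m(t) = E[X_t] satisfies the ODE m'(t) = a m(t) + b with m(0) = x_0. With a = 5/3, b = -2, x_0 = 4, the solution is
  m(t) = x_0 * exp(a t) + (b/a) * (exp(a t) - 1)
       = 4 * exp((5/3) t) + ((-2)/(5/3)) * (exp((5/3) t) - 1)
       = 14*exp(5*t/3)/5 + 6/5.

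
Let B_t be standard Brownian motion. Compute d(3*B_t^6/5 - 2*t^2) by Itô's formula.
d(3*B_t^6/5 - 2*t^2) = (9*B_t^4 - 4*t) dt + (18*B_t^5/5) dB_t

Itô's formula for f(t, x): d f(t, B_t) = (f_t + (1/2) f_xx) dt + f_x dB_t. Compute partials of f(t, x) = -2*t^2 + 3*x^6/5:
  f_t(t,x)  = -4*t
  f_x(t,x)  = 18*x^5/5
  f_xx(t,x) = 18*x^4
Assemble drift = f_t + (1/2) f_xx = -4*t + 9*x^4 and diffusion = f_x = 18*x^5/5. Substituting x = B_t:
  d(3*B_t^6/5 - 2*t^2) = (9*B_t^4 - 4*t) dt + (18*B_t^5/5) dB_t.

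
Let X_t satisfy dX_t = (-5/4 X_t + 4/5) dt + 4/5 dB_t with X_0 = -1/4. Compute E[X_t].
E[X_t] = 16/25 - 89*exp(-5*t/4)/100

Taking expectations and using E[dB_t] = 0, the mean m(t) = E[X_t] satisfies the ODE m'(t) = a m(t) + b with m(0) = x_0. With a = -5/4, b = 4/5, x_0 = -1/4, the solution is
  m(t) = x_0 * exp(a t) + (b/a) * (exp(a t) - 1)
       = (-1/4) * exp((-5/4) t) + ((4/5)/(-5/4)) * (exp((-5/4) t) - 1)
       = 16/25 - 89*exp(-5*t/4)/100.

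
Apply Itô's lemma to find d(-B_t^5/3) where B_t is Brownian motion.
d(-B_t^5/3) = (-10*B_t^3/3) dt + (-5*B_t^4/3) dB_t

Itô's formula for f(B_t) gives d f(B_t) = f'(B_t) dB_t + (1/2) f''(B_t) dt. Compute derivatives of f(x) = -x^5/3:
  f'(x)  = -5*x^4/3
  f''(x) = -20*x^3/3
Substitute x = B_t and multiply the f'' term by 1/2:
  drift     = (1/2) * (-20*x^3/3) evaluated at B_t = -10*B_t^3/3
  diffusion = (-5*x^4/3) evaluated at B_t = -5*B_t^4/3
Therefore d(-B_t^5/3) = (-10*B_t^3/3) dt + (-5*B_t^4/3) dB_t.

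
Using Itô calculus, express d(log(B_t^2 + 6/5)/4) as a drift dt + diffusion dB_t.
d(log(B_t^2 + 6/5)/4) = (5*(6 - 5*B_t^2)/(4*(5*B_t^2 + 6)^2)) dt + (5*B_t/(2*(5*B_t^2 + 6))) dB_t

Itô's formula for f(B_t) gives d f(B_t) = f'(B_t) dB_t + (1/2) f''(B_t) dt. Compute derivatives of f(x) = log(x^2 + 6/5)/4:
  f'(x)  = 5*x/(2*(5*x^2 + 6))
  f''(x) = 5*(6 - 5*x^2)/(2*(5*x^2 + 6)^2)
Substitute x = B_t and multiply the f'' term by 1/2:
  drift     = (1/2) * (5*(6 - 5*x^2)/(2*(5*x^2 + 6)^2)) evaluated at B_t = 5*(6 - 5*B_t^2)/(4*(5*B_t^2 + 6)^2)
  diffusion = (5*x/(2*(5*x^2 + 6))) evaluated at B_t = 5*B_t/(2*(5*B_t^2 + 6))
Therefore d(log(B_t^2 + 6/5)/4) = (5*(6 - 5*B_t^2)/(4*(5*B_t^2 + 6)^2)) dt + (5*B_t/(2*(5*B_t^2 + 6))) dB_t.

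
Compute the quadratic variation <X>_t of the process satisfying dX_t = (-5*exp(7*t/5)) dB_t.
<X>_t = 125*exp(14*t/5)/14 - 125/14

For an Itô process dX_t = a(t) dt + b(t) dB_t, the quadratic variation is <X>_t = int_0^t b(s)^2 ds (the drift term does not contribute). Here b(s) = -5*exp(7*s/5), so
  b(s)^2 = 25*exp(14*s/5).
Integrating from 0 to t:
  <X>_t = int_0^t (25*exp(14*s/5)) ds = 125*exp(14*t/5)/14 - 125/14.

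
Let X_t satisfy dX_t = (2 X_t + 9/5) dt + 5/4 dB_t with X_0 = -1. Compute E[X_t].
E[X_t] = -exp(2*t)/10 - 9/10

Taking expectations and using E[dB_t] = 0, the mean m(t) = E[X_t] satisfies the ODE m'(t) = a m(t) + b with m(0) = x_0. With a = 2, b = 9/5, x_0 = -1, the solution is
  m(t) = x_0 * exp(a t) + (b/a) * (exp(a t) - 1)
       = (-1) * exp(2 t) + ((9/5)/2) * (exp(2 t) - 1)
       = -exp(2*t)/10 - 9/10.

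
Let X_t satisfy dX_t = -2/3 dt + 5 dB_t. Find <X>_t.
<X>_t = 25*t

For an Itô process dX_t = a(t) dt + b(t) dB_t, the quadratic variation is <X>_t = int_0^t b(s)^2 ds (the drift term does not contribute). Here b(s) = 5, so
  b(s)^2 = 25.
Integrating from 0 to t:
  <X>_t = int_0^t (25) ds = 25*t.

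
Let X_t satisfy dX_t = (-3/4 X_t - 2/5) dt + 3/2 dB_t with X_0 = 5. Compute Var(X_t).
Var(X_t) = 3/2 - 3*exp(-3*t/2)/2

The variance V(t) = Var(X_t) satisfies V'(t) = 2 a V(t) + c^2 with V(0) = 0 (drift coefficient is linear in X, diffusion is constant). With a = -3/4, c = 3/2, the solution is
  V(t) = (c^2 / (2 a)) * (exp(2 a t) - 1)
       = ((3/2)^2 / (2*(-3/4))) * (exp((-3/2) t) - 1)
       = 3/2 - 3*exp(-3*t/2)/2.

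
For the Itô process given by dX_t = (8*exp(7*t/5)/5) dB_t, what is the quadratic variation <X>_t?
<X>_t = 32*exp(14*t/5)/35 - 32/35

For an Itô process dX_t = a(t) dt + b(t) dB_t, the quadratic variation is <X>_t = int_0^t b(s)^2 ds (the drift term does not contribute). Here b(s) = 8*exp(7*s/5)/5, so
  b(s)^2 = 64*exp(14*s/5)/25.
Integrating from 0 to t:
  <X>_t = int_0^t (64*exp(14*s/5)/25) ds = 32*exp(14*t/5)/35 - 32/35.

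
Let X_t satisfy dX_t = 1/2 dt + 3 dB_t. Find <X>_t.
<X>_t = 9*t

For an Itô process dX_t = a(t) dt + b(t) dB_t, the quadratic variation is <X>_t = int_0^t b(s)^2 ds (the drift term does not contribute). Here b(s) = 3, so
  b(s)^2 = 9.
Integrating from 0 to t:
  <X>_t = int_0^t (9) ds = 9*t.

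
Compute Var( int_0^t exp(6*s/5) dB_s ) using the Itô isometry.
Var = 5*exp(12*t/5)/12 - 5/12

The Itô integral of a deterministic integrand f(s) has mean 0 because each increment f(s) * (B_{s+ds} - B_s) has mean 0. By the Itô isometry:
  Var( int_0^t f(s) dB_s ) = E[ (int_0^t f(s) dB_s)^2 ] = int_0^t f(s)^2 ds.
Here f(s) = exp(6*s/5), so f(s)^2 = exp(12*s/5). Integrate:
  int_0^t (exp(12*s/5)) ds = 5*exp(12*t/5)/12 - 5/12.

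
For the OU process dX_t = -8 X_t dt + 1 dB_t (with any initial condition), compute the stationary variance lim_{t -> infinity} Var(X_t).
lim Var(X_t) = 1/16

The OU SDE dX = -theta X dt + sigma dB admits the integrating factor exp(theta t): d(exp(theta t) X_t) = sigma exp(theta t) dB_t. Integrating from 0 to t gives X_t = x_0 * exp(-theta t) + sigma * int_0^t exp(-theta (t-s)) dB_s for any initial x_0. The Itô integral has variance (by the Itô isometry) sigma^2 * int_0^t exp(-2 theta (t - s)) ds = sigma^2 * (1 - exp(-2 theta t)) / (2 theta), independent of x_0.
With theta = 8, sigma = 1:
  Var(X_t) = (1)^2 * (1 - exp(-2*8 t)) / (2 * 8) = 1/16 - exp(-16*t)/16.
As t -> infinity, exp(-2*8 t) -> 0, so the stationary variance is sigma^2 / (2 theta) = 1/16.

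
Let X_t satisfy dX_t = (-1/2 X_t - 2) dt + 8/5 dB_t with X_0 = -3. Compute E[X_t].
E[X_t] = -4 + exp(-t/2)

Taking expectations and using E[dB_t] = 0, the mean m(t) = E[X_t] satisfies the ODE m'(t) = a m(t) + b with m(0) = x_0. With a = -1/2, b = -2, x_0 = -3, the solution is
  m(t) = x_0 * exp(a t) + (b/a) * (exp(a t) - 1)
       = (-3) * exp((-1/2) t) + ((-2)/(-1/2)) * (exp((-1/2) t) - 1)
       = -4 + exp(-t/2).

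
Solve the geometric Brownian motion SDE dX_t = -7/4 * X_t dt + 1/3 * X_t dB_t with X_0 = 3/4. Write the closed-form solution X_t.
X_t = 3/4 * exp((-65/36) * t + (1/3) * B_t)

For GBM dX = mu X dt + sigma X dB with X_0 = x_0, apply Itô to Y = log X: dY = (mu - sigma^2/2) dt + sigma dB, so Y_t = log(x_0) + (mu - sigma^2/2) t + sigma B_t and hence X_t = x_0 * exp((mu - sigma^2/2) t + sigma B_t).
With mu = -7/4, sigma = 1/3, x_0 = 3/4, this gives:
  X_t = 3/4 * exp((-65/36) * t + (1/3) * B_t).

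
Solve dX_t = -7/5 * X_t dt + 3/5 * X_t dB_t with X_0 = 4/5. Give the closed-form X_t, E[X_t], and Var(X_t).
X_t = 4/5 * exp((-79/50) t + (3/5) B_t); E[X_t] = 4*exp(-7*t/5)/5; Var(X_t) = (16*exp(9*t/25) - 16)*exp(-14*t/5)/25

For GBM dX = mu X dt + sigma X dB with X_0 = x_0, apply Itô to Y = log X: dY = (mu - sigma^2/2) dt + sigma dB, so Y_t = log(x_0) + (mu - sigma^2/2) t + sigma B_t and hence X_t = x_0 * exp((mu - sigma^2/2) t + sigma B_t).
With mu = -7/5, sigma = 3/5, x_0 = 4/5, this gives:
  X_t = 4/5 * exp((-79/50) * t + (3/5) * B_t).
Since sigma*B_t ~ Normal(0, sigma^2 t), E[exp(sigma*B_t)] = exp(sigma^2 t / 2); so E[X_t] = x_0 * exp((mu - sigma^2/2) t) * exp(sigma^2 t / 2) = x_0 * exp(mu t) = 4*exp(-7*t/5)/5.
Var(X_t) = E[X_t^2] - (E[X_t])^2 = x_0^2 * exp(2 mu t) * (exp(sigma^2 t) - 1) = (16*exp(9*t/25) - 16)*exp(-14*t/5)/25.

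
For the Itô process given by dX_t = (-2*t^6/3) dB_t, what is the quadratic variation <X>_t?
<X>_t = 4*t^13/117

For an Itô process dX_t = a(t) dt + b(t) dB_t, the quadratic variation is <X>_t = int_0^t b(s)^2 ds (the drift term does not contribute). Here b(s) = -2*s^6/3, so
  b(s)^2 = 4*s^12/9.
Integrating from 0 to t:
  <X>_t = int_0^t (4*s^12/9) ds = 4*t^13/117.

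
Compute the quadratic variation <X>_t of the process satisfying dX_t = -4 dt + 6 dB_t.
<X>_t = 36*t

For an Itô process dX_t = a(t) dt + b(t) dB_t, the quadratic variation is <X>_t = int_0^t b(s)^2 ds (the drift term does not contribute). Here b(s) = 6, so
  b(s)^2 = 36.
Integrating from 0 to t:
  <X>_t = int_0^t (36) ds = 36*t.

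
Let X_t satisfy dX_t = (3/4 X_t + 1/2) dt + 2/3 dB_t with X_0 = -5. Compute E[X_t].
E[X_t] = -13*exp(3*t/4)/3 - 2/3

Taking expectations and using E[dB_t] = 0, the mean m(t) = E[X_t] satisfies the ODE m'(t) = a m(t) + b with m(0) = x_0. With a = 3/4, b = 1/2, x_0 = -5, the solution is
  m(t) = x_0 * exp(a t) + (b/a) * (exp(a t) - 1)
       = (-5) * exp((3/4) t) + ((1/2)/(3/4)) * (exp((3/4) t) - 1)
       = -13*exp(3*t/4)/3 - 2/3.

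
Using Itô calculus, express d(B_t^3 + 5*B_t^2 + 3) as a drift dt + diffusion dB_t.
d(B_t^3 + 5*B_t^2 + 3) = (3*B_t + 5) dt + (B_t*(3*B_t + 10)) dB_t

Itô's formula for f(B_t) gives d f(B_t) = f'(B_t) dB_t + (1/2) f''(B_t) dt. Compute derivatives of f(x) = x^3 + 5*x^2 + 3:
  f'(x)  = x*(3*x + 10)
  f''(x) = 6*x + 10
Substitute x = B_t and multiply the f'' term by 1/2:
  drift     = (1/2) * (6*x + 10) evaluated at B_t = 3*B_t + 5
  diffusion = (x*(3*x + 10)) evaluated at B_t = B_t*(3*B_t + 10)
Therefore d(B_t^3 + 5*B_t^2 + 3) = (3*B_t + 5) dt + (B_t*(3*B_t + 10)) dB_t.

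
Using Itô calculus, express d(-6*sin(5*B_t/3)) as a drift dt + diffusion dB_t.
d(-6*sin(5*B_t/3)) = (25*sin(5*B_t/3)/3) dt + (-10*cos(5*B_t/3)) dB_t

Itô's formula for f(B_t) gives d f(B_t) = f'(B_t) dB_t + (1/2) f''(B_t) dt. Compute derivatives of f(x) = -6*sin(5*x/3):
  f'(x)  = -10*cos(5*x/3)
  f''(x) = 50*sin(5*x/3)/3
Substitute x = B_t and multiply the f'' term by 1/2:
  drift     = (1/2) * (50*sin(5*x/3)/3) evaluated at B_t = 25*sin(5*B_t/3)/3
  diffusion = (-10*cos(5*x/3)) evaluated at B_t = -10*cos(5*B_t/3)
Therefore d(-6*sin(5*B_t/3)) = (25*sin(5*B_t/3)/3) dt + (-10*cos(5*B_t/3)) dB_t.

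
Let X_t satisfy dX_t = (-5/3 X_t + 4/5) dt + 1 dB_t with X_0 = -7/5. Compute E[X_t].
E[X_t] = 12/25 - 47*exp(-5*t/3)/25

Taking expectations and using E[dB_t] = 0, the mean m(t) = E[X_t] satisfies the ODE m'(t) = a m(t) + b with m(0) = x_0. With a = -5/3, b = 4/5, x_0 = -7/5, the solution is
  m(t) = x_0 * exp(a t) + (b/a) * (exp(a t) - 1)
       = (-7/5) * exp((-5/3) t) + ((4/5)/(-5/3)) * (exp((-5/3) t) - 1)
       = 12/25 - 47*exp(-5*t/3)/25.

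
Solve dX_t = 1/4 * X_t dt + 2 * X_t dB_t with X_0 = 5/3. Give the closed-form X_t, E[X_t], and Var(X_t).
X_t = 5/3 * exp((-7/4) t + (2) B_t); E[X_t] = 5*exp(t/4)/3; Var(X_t) = 25*(exp(4*t) - 1)*exp(t/2)/9

For GBM dX = mu X dt + sigma X dB with X_0 = x_0, apply Itô to Y = log X: dY = (mu - sigma^2/2) dt + sigma dB, so Y_t = log(x_0) + (mu - sigma^2/2) t + sigma B_t and hence X_t = x_0 * exp((mu - sigma^2/2) t + sigma B_t).
With mu = 1/4, sigma = 2, x_0 = 5/3, this gives:
  X_t = 5/3 * exp((-7/4) * t + (2) * B_t).
Since sigma*B_t ~ Normal(0, sigma^2 t), E[exp(sigma*B_t)] = exp(sigma^2 t / 2); so E[X_t] = x_0 * exp((mu - sigma^2/2) t) * exp(sigma^2 t / 2) = x_0 * exp(mu t) = 5*exp(t/4)/3.
Var(X_t) = E[X_t^2] - (E[X_t])^2 = x_0^2 * exp(2 mu t) * (exp(sigma^2 t) - 1) = 25*(exp(4*t) - 1)*exp(t/2)/9.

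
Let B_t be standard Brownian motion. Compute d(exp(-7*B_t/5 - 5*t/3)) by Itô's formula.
d(exp(-7*B_t/5 - 5*t/3)) = (-103*exp(-7*B_t/5 - 5*t/3)/150) dt + (-7*exp(-7*B_t/5 - 5*t/3)/5) dB_t

Itô's formula for f(t, x): d f(t, B_t) = (f_t + (1/2) f_xx) dt + f_x dB_t. Compute partials of f(t, x) = exp(-5*t/3 - 7*x/5):
  f_t(t,x)  = -5*exp(-5*t/3 - 7*x/5)/3
  f_x(t,x)  = -7*exp(-5*t/3 - 7*x/5)/5
  f_xx(t,x) = 49*exp(-5*t/3 - 7*x/5)/25
Assemble drift = f_t + (1/2) f_xx = -103*exp(-5*t/3 - 7*x/5)/150 and diffusion = f_x = -7*exp(-5*t/3 - 7*x/5)/5. Substituting x = B_t:
  d(exp(-7*B_t/5 - 5*t/3)) = (-103*exp(-7*B_t/5 - 5*t/3)/150) dt + (-7*exp(-7*B_t/5 - 5*t/3)/5) dB_t.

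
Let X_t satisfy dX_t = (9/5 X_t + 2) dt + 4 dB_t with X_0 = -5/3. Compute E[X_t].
E[X_t] = -5*exp(9*t/5)/9 - 10/9

Taking expectations and using E[dB_t] = 0, the mean m(t) = E[X_t] satisfies the ODE m'(t) = a m(t) + b with m(0) = x_0. With a = 9/5, b = 2, x_0 = -5/3, the solution is
  m(t) = x_0 * exp(a t) + (b/a) * (exp(a t) - 1)
       = (-5/3) * exp((9/5) t) + (2/(9/5)) * (exp((9/5) t) - 1)
       = -5*exp(9*t/5)/9 - 10/9.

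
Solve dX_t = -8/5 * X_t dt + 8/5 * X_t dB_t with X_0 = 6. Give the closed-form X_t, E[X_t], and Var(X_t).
X_t = 6 * exp((-72/25) t + (8/5) B_t); E[X_t] = 6*exp(-8*t/5); Var(X_t) = (36*exp(64*t/25) - 36)*exp(-16*t/5)

For GBM dX = mu X dt + sigma X dB with X_0 = x_0, apply Itô to Y = log X: dY = (mu - sigma^2/2) dt + sigma dB, so Y_t = log(x_0) + (mu - sigma^2/2) t + sigma B_t and hence X_t = x_0 * exp((mu - sigma^2/2) t + sigma B_t).
With mu = -8/5, sigma = 8/5, x_0 = 6, this gives:
  X_t = 6 * exp((-72/25) * t + (8/5) * B_t).
Since sigma*B_t ~ Normal(0, sigma^2 t), E[exp(sigma*B_t)] = exp(sigma^2 t / 2); so E[X_t] = x_0 * exp((mu - sigma^2/2) t) * exp(sigma^2 t / 2) = x_0 * exp(mu t) = 6*exp(-8*t/5).
Var(X_t) = E[X_t^2] - (E[X_t])^2 = x_0^2 * exp(2 mu t) * (exp(sigma^2 t) - 1) = (36*exp(64*t/25) - 36)*exp(-16*t/5).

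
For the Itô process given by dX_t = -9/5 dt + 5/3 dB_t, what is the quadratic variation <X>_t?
<X>_t = 25*t/9

For an Itô process dX_t = a(t) dt + b(t) dB_t, the quadratic variation is <X>_t = int_0^t b(s)^2 ds (the drift term does not contribute). Here b(s) = 5/3, so
  b(s)^2 = 25/9.
Integrating from 0 to t:
  <X>_t = int_0^t (25/9) ds = 25*t/9.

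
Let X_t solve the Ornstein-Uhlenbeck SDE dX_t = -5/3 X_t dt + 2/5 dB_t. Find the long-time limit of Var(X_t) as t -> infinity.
lim Var(X_t) = 6/125

The OU SDE dX = -theta X dt + sigma dB admits the integrating factor exp(theta t): d(exp(theta t) X_t) = sigma exp(theta t) dB_t. Integrating from 0 to t gives X_t = x_0 * exp(-theta t) + sigma * int_0^t exp(-theta (t-s)) dB_s for any initial x_0. The Itô integral has variance (by the Itô isometry) sigma^2 * int_0^t exp(-2 theta (t - s)) ds = sigma^2 * (1 - exp(-2 theta t)) / (2 theta), independent of x_0.
With theta = 5/3, sigma = 2/5:
  Var(X_t) = (2/5)^2 * (1 - exp(-2*5/3 t)) / (2 * 5/3) = 6/125 - 6*exp(-10*t/3)/125.
As t -> infinity, exp(-2*5/3 t) -> 0, so the stationary variance is sigma^2 / (2 theta) = 6/125.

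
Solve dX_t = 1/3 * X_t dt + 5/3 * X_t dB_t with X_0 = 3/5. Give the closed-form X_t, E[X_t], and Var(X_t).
X_t = 3/5 * exp((-19/18) t + (5/3) B_t); E[X_t] = 3*exp(t/3)/5; Var(X_t) = 9*(exp(25*t/9) - 1)*exp(2*t/3)/25

For GBM dX = mu X dt + sigma X dB with X_0 = x_0, apply Itô to Y = log X: dY = (mu - sigma^2/2) dt + sigma dB, so Y_t = log(x_0) + (mu - sigma^2/2) t + sigma B_t and hence X_t = x_0 * exp((mu - sigma^2/2) t + sigma B_t).
With mu = 1/3, sigma = 5/3, x_0 = 3/5, this gives:
  X_t = 3/5 * exp((-19/18) * t + (5/3) * B_t).
Since sigma*B_t ~ Normal(0, sigma^2 t), E[exp(sigma*B_t)] = exp(sigma^2 t / 2); so E[X_t] = x_0 * exp((mu - sigma^2/2) t) * exp(sigma^2 t / 2) = x_0 * exp(mu t) = 3*exp(t/3)/5.
Var(X_t) = E[X_t^2] - (E[X_t])^2 = x_0^2 * exp(2 mu t) * (exp(sigma^2 t) - 1) = 9*(exp(25*t/9) - 1)*exp(2*t/3)/25.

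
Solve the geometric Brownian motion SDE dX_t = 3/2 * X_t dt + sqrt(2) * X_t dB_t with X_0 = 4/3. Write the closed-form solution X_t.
X_t = 4/3 * exp((1/2) * t + (sqrt(2)) * B_t)

For GBM dX = mu X dt + sigma X dB with X_0 = x_0, apply Itô to Y = log X: dY = (mu - sigma^2/2) dt + sigma dB, so Y_t = log(x_0) + (mu - sigma^2/2) t + sigma B_t and hence X_t = x_0 * exp((mu - sigma^2/2) t + sigma B_t).
With mu = 3/2, sigma = sqrt(2), x_0 = 4/3, this gives:
  X_t = 4/3 * exp((1/2) * t + (sqrt(2)) * B_t).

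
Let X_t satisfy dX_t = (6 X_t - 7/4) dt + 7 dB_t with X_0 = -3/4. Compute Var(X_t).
Var(X_t) = 49*exp(12*t)/12 - 49/12

The variance V(t) = Var(X_t) satisfies V'(t) = 2 a V(t) + c^2 with V(0) = 0 (drift coefficient is linear in X, diffusion is constant). With a = 6, c = 7, the solution is
  V(t) = (c^2 / (2 a)) * (exp(2 a t) - 1)
       = (7^2 / (2*6)) * (exp(12 t) - 1)
       = 49*exp(12*t)/12 - 49/12.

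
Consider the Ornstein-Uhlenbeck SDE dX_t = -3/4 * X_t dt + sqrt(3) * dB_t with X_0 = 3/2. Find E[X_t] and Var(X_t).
E[X_t] = 3*exp(-3*t/4)/2; Var(X_t) = 2 - 2*exp(-3*t/2)

The OU SDE dX = -theta X dt + sigma dB admits the integrating factor exp(theta t): d(exp(theta t) X_t) = sigma exp(theta t) dB_t. Integrating from 0 to t:
  X_t = x_0 * exp(-theta t) + sigma * int_0^t exp(-theta (t-s)) dB_s.
The Itô integral has mean 0 and (by the Itô isometry) variance sigma^2 * int_0^t exp(-2 theta (t - s)) ds = sigma^2 * (1 - exp(-2 theta t)) / (2 theta).
With theta = 3/4, sigma = sqrt(3), x_0 = 3/2:
  E[X_t] = 3/2 * exp(-3/4 t) = 3*exp(-3*t/4)/2
  Var(X_t) = (sqrt(3))^2 * (1 - exp(-2*3/4 t)) / (2 * 3/4) = 2 - 2*exp(-3*t/2).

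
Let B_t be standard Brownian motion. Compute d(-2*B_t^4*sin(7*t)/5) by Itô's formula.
d(-2*B_t^4*sin(7*t)/5) = (-2*B_t^2*(7*B_t^2*cos(7*t) + 6*sin(7*t))/5) dt + (-8*B_t^3*sin(7*t)/5) dB_t

Itô's formula for f(t, x): d f(t, B_t) = (f_t + (1/2) f_xx) dt + f_x dB_t. Compute partials of f(t, x) = -2*x^4*sin(7*t)/5:
  f_t(t,x)  = -14*x^4*cos(7*t)/5
  f_x(t,x)  = -8*x^3*sin(7*t)/5
  f_xx(t,x) = -24*x^2*sin(7*t)/5
Assemble drift = f_t + (1/2) f_xx = -2*x^2*(7*x^2*cos(7*t) + 6*sin(7*t))/5 and diffusion = f_x = -8*x^3*sin(7*t)/5. Substituting x = B_t:
  d(-2*B_t^4*sin(7*t)/5) = (-2*B_t^2*(7*B_t^2*cos(7*t) + 6*sin(7*t))/5) dt + (-8*B_t^3*sin(7*t)/5) dB_t.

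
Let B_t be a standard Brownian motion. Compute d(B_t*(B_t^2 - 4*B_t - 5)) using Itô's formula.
d(B_t*(B_t^2 - 4*B_t - 5)) = (3*B_t - 4) dt + (3*B_t^2 - 8*B_t - 5) dB_t

Itô's formula for f(B_t) gives d f(B_t) = f'(B_t) dB_t + (1/2) f''(B_t) dt. Compute derivatives of f(x) = x*(x^2 - 4*x - 5):
  f'(x)  = 3*x^2 - 8*x - 5
  f''(x) = 6*x - 8
Substitute x = B_t and multiply the f'' term by 1/2:
  drift     = (1/2) * (6*x - 8) evaluated at B_t = 3*B_t - 4
  diffusion = (3*x^2 - 8*x - 5) evaluated at B_t = 3*B_t^2 - 8*B_t - 5
Therefore d(B_t*(B_t^2 - 4*B_t - 5)) = (3*B_t - 4) dt + (3*B_t^2 - 8*B_t - 5) dB_t.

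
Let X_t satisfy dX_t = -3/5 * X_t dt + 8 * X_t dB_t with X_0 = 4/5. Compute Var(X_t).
Var(X_t) = (16*exp(64*t) - 16)*exp(-6*t/5)/25

For GBM dX = mu X dt + sigma X dB with X_0 = x_0, apply Itô to Y = log X: dY = (mu - sigma^2/2) dt + sigma dB, so Y_t = log(x_0) + (mu - sigma^2/2) t + sigma B_t and hence X_t = x_0 * exp((mu - sigma^2/2) t + sigma B_t).
With mu = -3/5, sigma = 8, x_0 = 4/5, this gives:
  X_t = 4/5 * exp((-163/5) * t + (8) * B_t).
Since sigma*B_t ~ Normal(0, sigma^2 t), E[exp(sigma*B_t)] = exp(sigma^2 t / 2); so E[X_t] = x_0 * exp((mu - sigma^2/2) t) * exp(sigma^2 t / 2) = x_0 * exp(mu t) = 4*exp(-3*t/5)/5.
Var(X_t) = E[X_t^2] - (E[X_t])^2 = x_0^2 * exp(2 mu t) * (exp(sigma^2 t) - 1) = (16*exp(64*t) - 16)*exp(-6*t/5)/25.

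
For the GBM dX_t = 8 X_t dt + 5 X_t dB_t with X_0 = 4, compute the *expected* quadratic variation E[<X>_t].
E[<X>_t] = 400*exp(41*t)/41 - 400/41

<X>_t = int_0^t (5 * X_s)^2 ds. Taking expectation inside the integral: E[<X>_t] = 5^2 * int_0^t E[X_s^2] ds. For GBM, E[X_s^2] = x_0^2 * exp((2 mu + sigma^2) s). Integrating:
  E[<X>_t] = 5^2 * 4^2 * (exp((2*8 + 5^2) t) - 1) / (2*8 + 5^2)
           = 5^2 * 4^2 * (exp(41 t) - 1) / 41 = 400*exp(41*t)/41 - 400/41.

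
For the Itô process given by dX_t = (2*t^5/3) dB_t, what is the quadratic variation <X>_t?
<X>_t = 4*t^11/99

For an Itô process dX_t = a(t) dt + b(t) dB_t, the quadratic variation is <X>_t = int_0^t b(s)^2 ds (the drift term does not contribute). Here b(s) = 2*s^5/3, so
  b(s)^2 = 4*s^10/9.
Integrating from 0 to t:
  <X>_t = int_0^t (4*s^10/9) ds = 4*t^11/99.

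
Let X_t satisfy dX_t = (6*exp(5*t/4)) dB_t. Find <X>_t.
<X>_t = 72*exp(5*t/2)/5 - 72/5

For an Itô process dX_t = a(t) dt + b(t) dB_t, the quadratic variation is <X>_t = int_0^t b(s)^2 ds (the drift term does not contribute). Here b(s) = 6*exp(5*s/4), so
  b(s)^2 = 36*exp(5*s/2).
Integrating from 0 to t:
  <X>_t = int_0^t (36*exp(5*s/2)) ds = 72*exp(5*t/2)/5 - 72/5.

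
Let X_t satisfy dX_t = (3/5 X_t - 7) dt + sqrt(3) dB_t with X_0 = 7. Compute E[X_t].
E[X_t] = 35/3 - 14*exp(3*t/5)/3

Taking expectations and using E[dB_t] = 0, the mean m(t) = E[X_t] satisfies the ODE m'(t) = a m(t) + b with m(0) = x_0. With a = 3/5, b = -7, x_0 = 7, the solution is
  m(t) = x_0 * exp(a t) + (b/a) * (exp(a t) - 1)
       = 7 * exp((3/5) t) + ((-7)/(3/5)) * (exp((3/5) t) - 1)
       = 35/3 - 14*exp(3*t/5)/3.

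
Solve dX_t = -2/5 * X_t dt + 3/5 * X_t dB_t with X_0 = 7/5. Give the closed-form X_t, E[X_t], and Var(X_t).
X_t = 7/5 * exp((-29/50) t + (3/5) B_t); E[X_t] = 7*exp(-2*t/5)/5; Var(X_t) = (49*exp(9*t/25) - 49)*exp(-4*t/5)/25

For GBM dX = mu X dt + sigma X dB with X_0 = x_0, apply Itô to Y = log X: dY = (mu - sigma^2/2) dt + sigma dB, so Y_t = log(x_0) + (mu - sigma^2/2) t + sigma B_t and hence X_t = x_0 * exp((mu - sigma^2/2) t + sigma B_t).
With mu = -2/5, sigma = 3/5, x_0 = 7/5, this gives:
  X_t = 7/5 * exp((-29/50) * t + (3/5) * B_t).
Since sigma*B_t ~ Normal(0, sigma^2 t), E[exp(sigma*B_t)] = exp(sigma^2 t / 2); so E[X_t] = x_0 * exp((mu - sigma^2/2) t) * exp(sigma^2 t / 2) = x_0 * exp(mu t) = 7*exp(-2*t/5)/5.
Var(X_t) = E[X_t^2] - (E[X_t])^2 = x_0^2 * exp(2 mu t) * (exp(sigma^2 t) - 1) = (49*exp(9*t/25) - 49)*exp(-4*t/5)/25.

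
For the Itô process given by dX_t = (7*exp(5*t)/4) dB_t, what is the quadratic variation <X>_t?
<X>_t = 49*exp(10*t)/160 - 49/160

For an Itô process dX_t = a(t) dt + b(t) dB_t, the quadratic variation is <X>_t = int_0^t b(s)^2 ds (the drift term does not contribute). Here b(s) = 7*exp(5*s)/4, so
  b(s)^2 = 49*exp(10*s)/16.
Integrating from 0 to t:
  <X>_t = int_0^t (49*exp(10*s)/16) ds = 49*exp(10*t)/160 - 49/160.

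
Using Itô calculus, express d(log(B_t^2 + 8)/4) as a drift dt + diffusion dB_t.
d(log(B_t^2 + 8)/4) = ((8 - B_t^2)/(4*(B_t^2 + 8)^2)) dt + (B_t/(2*(B_t^2 + 8))) dB_t

Itô's formula for f(B_t) gives d f(B_t) = f'(B_t) dB_t + (1/2) f''(B_t) dt. Compute derivatives of f(x) = log(x^2 + 8)/4:
  f'(x)  = x/(2*(x^2 + 8))
  f''(x) = (8 - x^2)/(2*(x^2 + 8)^2)
Substitute x = B_t and multiply the f'' term by 1/2:
  drift     = (1/2) * ((8 - x^2)/(2*(x^2 + 8)^2)) evaluated at B_t = (8 - B_t^2)/(4*(B_t^2 + 8)^2)
  diffusion = (x/(2*(x^2 + 8))) evaluated at B_t = B_t/(2*(B_t^2 + 8))
Therefore d(log(B_t^2 + 8)/4) = ((8 - B_t^2)/(4*(B_t^2 + 8)^2)) dt + (B_t/(2*(B_t^2 + 8))) dB_t.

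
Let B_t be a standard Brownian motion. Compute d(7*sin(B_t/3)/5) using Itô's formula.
d(7*sin(B_t/3)/5) = (-7*sin(B_t/3)/90) dt + (7*cos(B_t/3)/15) dB_t

Itô's formula for f(B_t) gives d f(B_t) = f'(B_t) dB_t + (1/2) f''(B_t) dt. Compute derivatives of f(x) = 7*sin(x/3)/5:
  f'(x)  = 7*cos(x/3)/15
  f''(x) = -7*sin(x/3)/45
Substitute x = B_t and multiply the f'' term by 1/2:
  drift     = (1/2) * (-7*sin(x/3)/45) evaluated at B_t = -7*sin(B_t/3)/90
  diffusion = (7*cos(x/3)/15) evaluated at B_t = 7*cos(B_t/3)/15
Therefore d(7*sin(B_t/3)/5) = (-7*sin(B_t/3)/90) dt + (7*cos(B_t/3)/15) dB_t.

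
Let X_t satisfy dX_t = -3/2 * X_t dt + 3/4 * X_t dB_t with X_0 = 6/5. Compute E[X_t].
E[X_t] = 6*exp(-3*t/2)/5

For GBM dX = mu X dt + sigma X dB with X_0 = x_0, apply Itô to Y = log X: dY = (mu - sigma^2/2) dt + sigma dB, so Y_t = log(x_0) + (mu - sigma^2/2) t + sigma B_t and hence X_t = x_0 * exp((mu - sigma^2/2) t + sigma B_t).
With mu = -3/2, sigma = 3/4, x_0 = 6/5, this gives:
  X_t = 6/5 * exp((-57/32) * t + (3/4) * B_t).
Since sigma*B_t ~ Normal(0, sigma^2 t), E[exp(sigma*B_t)] = exp(sigma^2 t / 2); so E[X_t] = x_0 * exp((mu - sigma^2/2) t) * exp(sigma^2 t / 2) = x_0 * exp(mu t) = 6*exp(-3*t/2)/5.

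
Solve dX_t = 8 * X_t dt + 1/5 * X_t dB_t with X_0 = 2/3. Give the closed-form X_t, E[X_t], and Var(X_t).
X_t = 2/3 * exp((399/50) t + (1/5) B_t); E[X_t] = 2*exp(8*t)/3; Var(X_t) = 4*(exp(t/25) - 1)*exp(16*t)/9

For GBM dX = mu X dt + sigma X dB with X_0 = x_0, apply Itô to Y = log X: dY = (mu - sigma^2/2) dt + sigma dB, so Y_t = log(x_0) + (mu - sigma^2/2) t + sigma B_t and hence X_t = x_0 * exp((mu - sigma^2/2) t + sigma B_t).
With mu = 8, sigma = 1/5, x_0 = 2/3, this gives:
  X_t = 2/3 * exp((399/50) * t + (1/5) * B_t).
Since sigma*B_t ~ Normal(0, sigma^2 t), E[exp(sigma*B_t)] = exp(sigma^2 t / 2); so E[X_t] = x_0 * exp((mu - sigma^2/2) t) * exp(sigma^2 t / 2) = x_0 * exp(mu t) = 2*exp(8*t)/3.
Var(X_t) = E[X_t^2] - (E[X_t])^2 = x_0^2 * exp(2 mu t) * (exp(sigma^2 t) - 1) = 4*(exp(t/25) - 1)*exp(16*t)/9.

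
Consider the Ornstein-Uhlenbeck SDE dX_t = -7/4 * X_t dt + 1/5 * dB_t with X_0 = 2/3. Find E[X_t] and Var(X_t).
E[X_t] = 2*exp(-7*t/4)/3; Var(X_t) = 2/175 - 2*exp(-7*t/2)/175

The OU SDE dX = -theta X dt + sigma dB admits the integrating factor exp(theta t): d(exp(theta t) X_t) = sigma exp(theta t) dB_t. Integrating from 0 to t:
  X_t = x_0 * exp(-theta t) + sigma * int_0^t exp(-theta (t-s)) dB_s.
The Itô integral has mean 0 and (by the Itô isometry) variance sigma^2 * int_0^t exp(-2 theta (t - s)) ds = sigma^2 * (1 - exp(-2 theta t)) / (2 theta).
With theta = 7/4, sigma = 1/5, x_0 = 2/3:
  E[X_t] = 2/3 * exp(-7/4 t) = 2*exp(-7*t/4)/3
  Var(X_t) = (1/5)^2 * (1 - exp(-2*7/4 t)) / (2 * 7/4) = 2/175 - 2*exp(-7*t/2)/175.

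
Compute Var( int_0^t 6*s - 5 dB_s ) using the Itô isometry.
Var = t*(12*t^2 - 30*t + 25)

The Itô integral of a deterministic integrand f(s) has mean 0 because each increment f(s) * (B_{s+ds} - B_s) has mean 0. By the Itô isometry:
  Var( int_0^t f(s) dB_s ) = E[ (int_0^t f(s) dB_s)^2 ] = int_0^t f(s)^2 ds.
Here f(s) = 6*s - 5, so f(s)^2 = (6*s - 5)^2. Integrate:
  int_0^t ((6*s - 5)^2) ds = t*(12*t^2 - 30*t + 25).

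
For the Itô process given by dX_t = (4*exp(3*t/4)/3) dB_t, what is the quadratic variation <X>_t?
<X>_t = 32*exp(3*t/2)/27 - 32/27

For an Itô process dX_t = a(t) dt + b(t) dB_t, the quadratic variation is <X>_t = int_0^t b(s)^2 ds (the drift term does not contribute). Here b(s) = 4*exp(3*s/4)/3, so
  b(s)^2 = 16*exp(3*s/2)/9.
Integrating from 0 to t:
  <X>_t = int_0^t (16*exp(3*s/2)/9) ds = 32*exp(3*t/2)/27 - 32/27.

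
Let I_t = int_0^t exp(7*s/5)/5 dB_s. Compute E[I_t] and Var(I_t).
E[I_t] = 0; Var(I_t) = exp(14*t/5)/70 - 1/70

The Itô integral of a deterministic integrand f(s) has mean 0 because each increment f(s) * (B_{s+ds} - B_s) has mean 0. By the Itô isometry:
  Var( int_0^t f(s) dB_s ) = E[ (int_0^t f(s) dB_s)^2 ] = int_0^t f(s)^2 ds.
Here f(s) = exp(7*s/5)/5, so f(s)^2 = exp(14*s/5)/25. Integrate:
  int_0^t (exp(14*s/5)/25) ds = exp(14*t/5)/70 - 1/70.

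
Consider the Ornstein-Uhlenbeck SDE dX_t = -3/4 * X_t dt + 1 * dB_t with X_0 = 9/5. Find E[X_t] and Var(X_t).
E[X_t] = 9*exp(-3*t/4)/5; Var(X_t) = 2/3 - 2*exp(-3*t/2)/3

The OU SDE dX = -theta X dt + sigma dB admits the integrating factor exp(theta t): d(exp(theta t) X_t) = sigma exp(theta t) dB_t. Integrating from 0 to t:
  X_t = x_0 * exp(-theta t) + sigma * int_0^t exp(-theta (t-s)) dB_s.
The Itô integral has mean 0 and (by the Itô isometry) variance sigma^2 * int_0^t exp(-2 theta (t - s)) ds = sigma^2 * (1 - exp(-2 theta t)) / (2 theta).
With theta = 3/4, sigma = 1, x_0 = 9/5:
  E[X_t] = 9/5 * exp(-3/4 t) = 9*exp(-3*t/4)/5
  Var(X_t) = (1)^2 * (1 - exp(-2*3/4 t)) / (2 * 3/4) = 2/3 - 2*exp(-3*t/2)/3.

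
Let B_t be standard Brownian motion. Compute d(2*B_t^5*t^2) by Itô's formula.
d(2*B_t^5*t^2) = (4*B_t^3*t*(B_t^2 + 5*t)) dt + (10*B_t^4*t^2) dB_t

Itô's formula for f(t, x): d f(t, B_t) = (f_t + (1/2) f_xx) dt + f_x dB_t. Compute partials of f(t, x) = 2*t^2*x^5:
  f_t(t,x)  = 4*t*x^5
  f_x(t,x)  = 10*t^2*x^4
  f_xx(t,x) = 40*t^2*x^3
Assemble drift = f_t + (1/2) f_xx = 4*t*x^3*(5*t + x^2) and diffusion = f_x = 10*t^2*x^4. Substituting x = B_t:
  d(2*B_t^5*t^2) = (4*B_t^3*t*(B_t^2 + 5*t)) dt + (10*B_t^4*t^2) dB_t.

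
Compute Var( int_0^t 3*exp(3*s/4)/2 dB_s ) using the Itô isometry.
Var = 3*exp(3*t/2)/2 - 3/2

The Itô integral of a deterministic integrand f(s) has mean 0 because each increment f(s) * (B_{s+ds} - B_s) has mean 0. By the Itô isometry:
  Var( int_0^t f(s) dB_s ) = E[ (int_0^t f(s) dB_s)^2 ] = int_0^t f(s)^2 ds.
Here f(s) = 3*exp(3*s/4)/2, so f(s)^2 = 9*exp(3*s/2)/4. Integrate:
  int_0^t (9*exp(3*s/2)/4) ds = 3*exp(3*t/2)/2 - 3/2.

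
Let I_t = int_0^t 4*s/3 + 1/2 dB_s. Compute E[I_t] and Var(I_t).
E[I_t] = 0; Var(I_t) = t*(64*t^2 + 72*t + 27)/108

The Itô integral of a deterministic integrand f(s) has mean 0 because each increment f(s) * (B_{s+ds} - B_s) has mean 0. By the Itô isometry:
  Var( int_0^t f(s) dB_s ) = E[ (int_0^t f(s) dB_s)^2 ] = int_0^t f(s)^2 ds.
Here f(s) = 4*s/3 + 1/2, so f(s)^2 = (8*s + 3)^2/36. Integrate:
  int_0^t ((8*s + 3)^2/36) ds = t*(64*t^2 + 72*t + 27)/108.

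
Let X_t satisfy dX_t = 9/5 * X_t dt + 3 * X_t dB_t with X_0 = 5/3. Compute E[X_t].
E[X_t] = 5*exp(9*t/5)/3

For GBM dX = mu X dt + sigma X dB with X_0 = x_0, apply Itô to Y = log X: dY = (mu - sigma^2/2) dt + sigma dB, so Y_t = log(x_0) + (mu - sigma^2/2) t + sigma B_t and hence X_t = x_0 * exp((mu - sigma^2/2) t + sigma B_t).
With mu = 9/5, sigma = 3, x_0 = 5/3, this gives:
  X_t = 5/3 * exp((-27/10) * t + (3) * B_t).
Since sigma*B_t ~ Normal(0, sigma^2 t), E[exp(sigma*B_t)] = exp(sigma^2 t / 2); so E[X_t] = x_0 * exp((mu - sigma^2/2) t) * exp(sigma^2 t / 2) = x_0 * exp(mu t) = 5*exp(9*t/5)/3.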